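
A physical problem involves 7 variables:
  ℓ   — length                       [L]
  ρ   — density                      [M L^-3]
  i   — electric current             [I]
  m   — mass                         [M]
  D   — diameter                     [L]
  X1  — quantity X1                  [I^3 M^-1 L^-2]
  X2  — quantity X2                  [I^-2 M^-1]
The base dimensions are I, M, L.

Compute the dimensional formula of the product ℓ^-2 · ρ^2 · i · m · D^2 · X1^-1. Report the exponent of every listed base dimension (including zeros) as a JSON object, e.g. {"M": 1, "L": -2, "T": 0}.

Write exponents as rows I,M,L / cols ℓ,ρ,i,m,D,X1,X2:
  I: [ 0  0  1  0  0  3 -2]
  M: [ 0  1  0  1  0 -1 -1]
  L: [ 1 -3  0  0  1 -2  0]
  [I]: (-2)·0+(2)·0+(1)·1+(1)·0+(2)·0+(-1)·3 = -2
  [M]: (-2)·0+(2)·1+(1)·0+(1)·1+(2)·0+(-1)·-1 = 4
  [L]: (-2)·1+(2)·-3+(1)·0+(1)·0+(2)·1+(-1)·-2 = -4
⇒ I^-2 M^4 L^-4

{"I": -2, "M": 4, "L": -4}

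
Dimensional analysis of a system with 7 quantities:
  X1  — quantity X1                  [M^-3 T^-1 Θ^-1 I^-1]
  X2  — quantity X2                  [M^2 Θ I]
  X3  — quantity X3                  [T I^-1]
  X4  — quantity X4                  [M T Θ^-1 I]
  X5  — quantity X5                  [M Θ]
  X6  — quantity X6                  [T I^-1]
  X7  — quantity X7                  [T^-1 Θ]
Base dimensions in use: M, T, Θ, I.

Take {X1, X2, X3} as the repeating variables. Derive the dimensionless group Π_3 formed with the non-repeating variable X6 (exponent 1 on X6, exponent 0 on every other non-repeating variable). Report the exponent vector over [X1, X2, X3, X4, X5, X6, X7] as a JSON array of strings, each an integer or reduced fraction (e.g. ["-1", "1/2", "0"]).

["0", "0", "-1", "0", "0", "1", "0"]

Dimensional matrix (M×T×Θ×I by X1×X2×X3×X4×X5×X6×X7):
  M: [-3  2  0  1  1  0  0]
  T: [-1  0  1  1  0  1 -1]
  Θ: [-1  1  0 -1  1  0  1]
  I: [-1  1 -1  1  0 -1  0]
RREF → pivots at {X1,X2,X3} ⇒ r = 3
Repeat: X1,X2,X3; free: X4,X5,X6,X7
RREF:
  r0: [   1    0    0   -3    1    0    2]
  r1: [   0    1    0   -4    2    0    3]
  r2: [   0    0    1   -2    1    1    1]
  r3: [   0    0    0    0    0    0    0]
Fix exponent of X6 at 1, X4 at 0, X5 at 0, X7 at 0; solve each RREF row for its pivot's exponent:
  r0: exp(X1) + (0)·1 = 0 ⇒ exp(X1) = 0
  r1: exp(X2) + (0)·1 = 0 ⇒ exp(X2) = 0
  r2: exp(X3) + (1)·1 = 0 ⇒ exp(X3) = -1
Π_3 = X3^-1 · X6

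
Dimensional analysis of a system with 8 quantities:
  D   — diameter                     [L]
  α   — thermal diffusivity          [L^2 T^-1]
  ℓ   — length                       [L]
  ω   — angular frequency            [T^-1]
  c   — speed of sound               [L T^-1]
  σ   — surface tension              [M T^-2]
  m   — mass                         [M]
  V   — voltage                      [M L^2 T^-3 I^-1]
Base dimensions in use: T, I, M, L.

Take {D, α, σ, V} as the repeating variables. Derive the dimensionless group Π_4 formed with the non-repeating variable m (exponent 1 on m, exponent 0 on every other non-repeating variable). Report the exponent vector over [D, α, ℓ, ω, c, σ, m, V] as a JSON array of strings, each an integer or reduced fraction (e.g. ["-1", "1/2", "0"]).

Dimensional matrix (T×I×M×L by D×α×ℓ×ω×c×σ×m×V):
  T: [ 0 -1  0 -1 -1 -2  0 -3]
  I: [ 0  0  0  0  0  0  0 -1]
  M: [ 0  0  0  0  0  1  1  1]
  L: [ 1  2  1  0  1  0  0  2]
Row reduction gives pivot columns D,α,σ,V; rank = 4
Repeat: D,α,σ,V; free: ℓ,ω,c,m
RREF:
  r0: [   1    0    1   -2   -1    0    4    0]
  r1: [   0    1    0    1    1    0   -2    0]
  r2: [   0    0    0    0    0    1    1    0]
  r3: [   0    0    0    0    0    0    0    1]
Fix exponent of m at 1, ℓ at 0, ω at 0, c at 0; solve each RREF row for its pivot's exponent:
  r0: exp(D) + (4)·1 = 0 ⇒ exp(D) = -4
  r1: exp(α) + (-2)·1 = 0 ⇒ exp(α) = 2
  r2: exp(σ) + (1)·1 = 0 ⇒ exp(σ) = -1
  r3: exp(V) + (0)·1 = 0 ⇒ exp(V) = 0
Π_4 = D^-4 · α^2 · σ^-1 · m

["-4", "2", "0", "0", "0", "-1", "1", "0"]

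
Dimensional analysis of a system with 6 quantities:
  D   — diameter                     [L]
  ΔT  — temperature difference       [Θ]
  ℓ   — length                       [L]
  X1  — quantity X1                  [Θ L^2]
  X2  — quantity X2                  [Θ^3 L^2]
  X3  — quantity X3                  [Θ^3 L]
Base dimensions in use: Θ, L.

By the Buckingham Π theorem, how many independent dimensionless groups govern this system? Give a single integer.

Exponent matrix [Θ,L] × [D,ΔT,ℓ,X1,X2,X3]:
  Θ: [ 0  1  0  1  3  3]
  L: [ 1  0  1  2  2  1]
RREF → pivots at {D,ΔT} ⇒ r = 2
n=6, r=2 ⇒ 4 dimensionless groups

4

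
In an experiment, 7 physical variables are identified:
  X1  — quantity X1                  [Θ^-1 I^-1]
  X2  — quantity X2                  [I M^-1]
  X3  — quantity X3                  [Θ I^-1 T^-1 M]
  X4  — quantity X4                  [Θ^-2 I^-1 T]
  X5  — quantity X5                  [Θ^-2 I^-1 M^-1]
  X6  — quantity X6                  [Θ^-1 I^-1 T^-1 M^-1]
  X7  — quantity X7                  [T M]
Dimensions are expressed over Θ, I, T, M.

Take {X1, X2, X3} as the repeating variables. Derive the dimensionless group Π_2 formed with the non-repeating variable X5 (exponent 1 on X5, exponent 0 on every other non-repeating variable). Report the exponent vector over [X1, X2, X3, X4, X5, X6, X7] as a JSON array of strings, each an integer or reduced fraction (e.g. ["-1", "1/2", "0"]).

["-2", "-1", "0", "0", "1", "0", "0"]

Exponent matrix [Θ,I,T,M] × [X1,X2,X3,X4,X5,X6,X7]:
  Θ: [-1  0  1 -2 -2 -1  0]
  I: [-1  1 -1 -1 -1 -1  0]
  T: [ 0  0 -1  1  0 -1  1]
  M: [ 0 -1  1  0 -1 -1  1]
Echelon form has 3 nonzero rows (pivots: X1,X2,X3)
Pivot set = {X1,X2,X3}, free = {X4,X5,X6,X7}
RREF:
  r0: [   1    0    0    1    2    2   -1]
  r1: [   0    1    0   -1    1    2   -2]
  r2: [   0    0    1   -1    0    1   -1]
  r3: [   0    0    0    0    0    0    0]
Fix exponent of X5 at 1, X4 at 0, X6 at 0, X7 at 0; solve each RREF row for its pivot's exponent:
  r0: exp(X1) + (2)·1 = 0 ⇒ exp(X1) = -2
  r1: exp(X2) + (1)·1 = 0 ⇒ exp(X2) = -1
  r2: exp(X3) + (0)·1 = 0 ⇒ exp(X3) = 0
Π_2 = X1^-2 · X2^-1 · X5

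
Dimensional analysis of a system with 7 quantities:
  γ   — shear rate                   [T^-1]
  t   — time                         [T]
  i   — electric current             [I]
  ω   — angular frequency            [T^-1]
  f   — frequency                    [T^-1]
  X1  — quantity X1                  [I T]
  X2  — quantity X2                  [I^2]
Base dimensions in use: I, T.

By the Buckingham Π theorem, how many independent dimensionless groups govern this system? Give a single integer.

5

Exponent matrix [I,T] × [γ,t,i,ω,f,X1,X2]:
  I: [ 0  0  1  0  0  1  2]
  T: [-1  1  0 -1 -1  1  0]
RREF → pivots at {γ,i} ⇒ r = 2
7 vars − rank 2 = 5 Π groups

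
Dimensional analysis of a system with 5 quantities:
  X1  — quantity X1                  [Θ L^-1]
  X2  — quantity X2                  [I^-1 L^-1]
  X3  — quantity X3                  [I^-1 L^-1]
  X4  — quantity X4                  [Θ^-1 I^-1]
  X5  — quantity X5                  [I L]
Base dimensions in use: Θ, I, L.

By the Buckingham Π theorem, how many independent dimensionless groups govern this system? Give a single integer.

3

Dimensional matrix (Θ×I×L by X1×X2×X3×X4×X5):
  Θ: [ 1  0  0 -1  0]
  I: [ 0 -1 -1 -1  1]
  L: [-1 -1 -1  0  1]
Row reduction gives pivot columns X1,X2; rank = 2
n=5, r=2 ⇒ 3 dimensionless groups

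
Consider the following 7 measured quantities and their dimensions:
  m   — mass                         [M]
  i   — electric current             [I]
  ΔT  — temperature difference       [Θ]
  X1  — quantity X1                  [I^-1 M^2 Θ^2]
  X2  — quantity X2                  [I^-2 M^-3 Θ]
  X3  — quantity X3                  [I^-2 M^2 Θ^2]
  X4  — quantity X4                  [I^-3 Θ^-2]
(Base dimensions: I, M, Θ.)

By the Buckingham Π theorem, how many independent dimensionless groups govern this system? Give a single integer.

Write exponents as rows I,M,Θ / cols m,i,ΔT,X1,X2,X3,X4:
  I: [ 0  1  0 -1 -2 -2 -3]
  M: [ 1  0  0  2 -3  2  0]
  Θ: [ 0  0  1  2  1  2 -2]
Row reduction gives pivot columns m,i,ΔT; rank = 3
n=7, r=3 ⇒ 4 dimensionless groups

4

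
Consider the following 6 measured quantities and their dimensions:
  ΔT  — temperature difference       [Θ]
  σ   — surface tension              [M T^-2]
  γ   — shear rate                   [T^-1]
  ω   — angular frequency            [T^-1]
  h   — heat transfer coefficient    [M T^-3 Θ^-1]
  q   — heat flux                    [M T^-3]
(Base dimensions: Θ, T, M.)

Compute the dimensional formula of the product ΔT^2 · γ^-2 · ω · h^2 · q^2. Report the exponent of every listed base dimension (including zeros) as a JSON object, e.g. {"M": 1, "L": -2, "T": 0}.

{"Θ": 0, "T": -11, "M": 4}

Write exponents as rows Θ,T,M / cols ΔT,σ,γ,ω,h,q:
  Θ: [ 1  0  0  0 -1  0]
  T: [ 0 -2 -1 -1 -3 -3]
  M: [ 0  1  0  0  1  1]
  [Θ]: (2)·1+(-2)·0+(1)·0+(2)·-1+(2)·0 = 0
  [T]: (2)·0+(-2)·-1+(1)·-1+(2)·-3+(2)·-3 = -11
  [M]: (2)·0+(-2)·0+(1)·0+(2)·1+(2)·1 = 4
⇒ T^-11 M^4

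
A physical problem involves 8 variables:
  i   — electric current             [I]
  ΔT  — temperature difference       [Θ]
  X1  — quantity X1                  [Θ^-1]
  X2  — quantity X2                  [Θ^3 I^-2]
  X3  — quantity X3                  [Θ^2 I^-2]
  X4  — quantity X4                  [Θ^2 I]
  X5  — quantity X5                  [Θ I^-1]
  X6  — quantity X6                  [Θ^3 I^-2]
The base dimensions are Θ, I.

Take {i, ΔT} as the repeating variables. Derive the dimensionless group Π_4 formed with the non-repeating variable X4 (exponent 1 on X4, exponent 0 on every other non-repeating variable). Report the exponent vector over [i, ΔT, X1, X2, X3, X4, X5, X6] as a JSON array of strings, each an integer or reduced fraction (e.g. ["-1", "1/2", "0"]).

Write exponents as rows Θ,I / cols i,ΔT,X1,X2,X3,X4,X5,X6:
  Θ: [ 0  1 -1  3  2  2  1  3]
  I: [ 1  0  0 -2 -2  1 -1 -2]
RREF → pivots at {i,ΔT} ⇒ r = 2
Repeat: i,ΔT; free: X1,X2,X3,X4,X5,X6
RREF:
  r0: [   1    0    0   -2   -2    1   -1   -2]
  r1: [   0    1   -1    3    2    2    1    3]
Fix exponent of X4 at 1, X1 at 0, X2 at 0, X3 at 0, X5 at 0, X6 at 0; solve each RREF row for its pivot's exponent:
  r0: exp(i) + (1)·1 = 0 ⇒ exp(i) = -1
  r1: exp(ΔT) + (2)·1 = 0 ⇒ exp(ΔT) = -2
Π_4 = i^-1 · ΔT^-2 · X4

["-1", "-2", "0", "0", "0", "1", "0", "0"]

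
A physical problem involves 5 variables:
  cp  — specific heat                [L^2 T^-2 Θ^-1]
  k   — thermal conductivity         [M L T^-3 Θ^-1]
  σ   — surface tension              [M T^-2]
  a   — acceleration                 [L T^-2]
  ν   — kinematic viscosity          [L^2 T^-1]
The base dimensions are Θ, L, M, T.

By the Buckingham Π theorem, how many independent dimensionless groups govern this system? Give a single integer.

Exponent matrix [Θ,L,M,T] × [cp,k,σ,a,ν]:
  Θ: [-1 -1  0  0  0]
  L: [ 2  1  0  1  2]
  M: [ 0  1  1  0  0]
  T: [-2 -3 -2 -2 -1]
Echelon form has 4 nonzero rows (pivots: cp,k,σ,a)
5 vars − rank 4 = 1 Π group

1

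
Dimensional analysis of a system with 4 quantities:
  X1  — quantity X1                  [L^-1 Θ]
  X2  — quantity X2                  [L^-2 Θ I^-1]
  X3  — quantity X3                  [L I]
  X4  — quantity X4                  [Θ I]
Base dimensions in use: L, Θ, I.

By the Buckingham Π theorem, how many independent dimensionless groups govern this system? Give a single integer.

2

Exponent matrix [L,Θ,I] × [X1,X2,X3,X4]:
  L: [-1 -2  1  0]
  Θ: [ 1  1  0  1]
  I: [ 0 -1  1  1]
Row reduction gives pivot columns X1,X2; rank = 2
Π count = n − r = 4 − 2 = 2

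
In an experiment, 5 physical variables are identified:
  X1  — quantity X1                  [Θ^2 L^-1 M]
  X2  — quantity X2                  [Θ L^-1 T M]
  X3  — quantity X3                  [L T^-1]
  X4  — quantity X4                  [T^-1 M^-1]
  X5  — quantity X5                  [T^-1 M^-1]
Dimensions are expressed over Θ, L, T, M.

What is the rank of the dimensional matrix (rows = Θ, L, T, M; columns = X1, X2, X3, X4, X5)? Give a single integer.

3

Dimensional matrix (Θ×L×T×M by X1×X2×X3×X4×X5):
  Θ: [ 2  1  0  0  0]
  L: [-1 -1  1  0  0]
  T: [ 0  1 -1 -1 -1]
  M: [ 1  1  0 -1 -1]
Echelon form has 3 nonzero rows (pivots: X1,X2,X3)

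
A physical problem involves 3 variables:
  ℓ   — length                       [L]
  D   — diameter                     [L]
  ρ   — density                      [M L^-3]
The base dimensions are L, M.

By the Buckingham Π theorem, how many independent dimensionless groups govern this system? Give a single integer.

Write exponents as rows L,M / cols ℓ,D,ρ:
  L: [ 1  1 -3]
  M: [ 0  0  1]
Echelon form has 2 nonzero rows (pivots: ℓ,ρ)
3 vars − rank 2 = 1 Π group

1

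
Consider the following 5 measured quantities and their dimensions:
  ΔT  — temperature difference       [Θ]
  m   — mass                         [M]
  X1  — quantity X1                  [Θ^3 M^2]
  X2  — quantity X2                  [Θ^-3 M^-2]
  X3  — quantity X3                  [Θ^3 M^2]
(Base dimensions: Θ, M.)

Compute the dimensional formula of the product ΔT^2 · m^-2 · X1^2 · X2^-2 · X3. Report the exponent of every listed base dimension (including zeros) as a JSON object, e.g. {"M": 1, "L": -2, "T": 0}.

Exponent matrix [Θ,M] × [ΔT,m,X1,X2,X3]:
  Θ: [ 1  0  3 -3  3]
  M: [ 0  1  2 -2  2]
  [Θ]: (2)·1+(-2)·0+(2)·3+(-2)·-3+(1)·3 = 17
  [M]: (2)·0+(-2)·1+(2)·2+(-2)·-2+(1)·2 = 8
⇒ Θ^17 M^8

{"Θ": 17, "M": 8}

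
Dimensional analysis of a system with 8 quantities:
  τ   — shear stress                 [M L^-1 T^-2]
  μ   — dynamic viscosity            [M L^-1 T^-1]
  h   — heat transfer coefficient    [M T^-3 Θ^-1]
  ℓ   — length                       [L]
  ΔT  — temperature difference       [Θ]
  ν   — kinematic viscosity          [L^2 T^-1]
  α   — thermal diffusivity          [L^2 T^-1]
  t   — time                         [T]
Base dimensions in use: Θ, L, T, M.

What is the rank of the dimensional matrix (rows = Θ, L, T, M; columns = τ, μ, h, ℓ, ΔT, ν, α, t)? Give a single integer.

Dimensional matrix (Θ×L×T×M by τ×μ×h×ℓ×ΔT×ν×α×t):
  Θ: [ 0  0 -1  0  1  0  0  0]
  L: [-1 -1  0  1  0  2  2  0]
  T: [-2 -1 -3  0  0 -1 -1  1]
  M: [ 1  1  1  0  0  0  0  0]
Echelon form has 4 nonzero rows (pivots: τ,μ,h,ℓ)

4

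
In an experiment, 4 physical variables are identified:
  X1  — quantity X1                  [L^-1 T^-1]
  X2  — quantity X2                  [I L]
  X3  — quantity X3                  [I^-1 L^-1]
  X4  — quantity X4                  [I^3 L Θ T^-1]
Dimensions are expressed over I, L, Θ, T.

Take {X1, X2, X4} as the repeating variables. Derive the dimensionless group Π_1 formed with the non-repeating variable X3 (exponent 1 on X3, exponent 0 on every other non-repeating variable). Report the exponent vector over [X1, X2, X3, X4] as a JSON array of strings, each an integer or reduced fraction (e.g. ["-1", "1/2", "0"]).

["0", "1", "1", "0"]

Write exponents as rows I,L,Θ,T / cols X1,X2,X3,X4:
  I: [ 0  1 -1  3]
  L: [-1  1 -1  1]
  Θ: [ 0  0  0  1]
  T: [-1  0  0 -1]
RREF → pivots at {X1,X2,X4} ⇒ r = 3
Pivot set = {X1,X2,X4}, free = {X3}
RREF:
  r0: [   1    0    0    0]
  r1: [   0    1   -1    0]
  r2: [   0    0    0    1]
  r3: [   0    0    0    0]
Fix exponent of X3 at 1; solve each RREF row for its pivot's exponent:
  r0: exp(X1) + (0)·1 = 0 ⇒ exp(X1) = 0
  r1: exp(X2) + (-1)·1 = 0 ⇒ exp(X2) = 1
  r2: exp(X4) + (0)·1 = 0 ⇒ exp(X4) = 0
Π_1 = X2 · X3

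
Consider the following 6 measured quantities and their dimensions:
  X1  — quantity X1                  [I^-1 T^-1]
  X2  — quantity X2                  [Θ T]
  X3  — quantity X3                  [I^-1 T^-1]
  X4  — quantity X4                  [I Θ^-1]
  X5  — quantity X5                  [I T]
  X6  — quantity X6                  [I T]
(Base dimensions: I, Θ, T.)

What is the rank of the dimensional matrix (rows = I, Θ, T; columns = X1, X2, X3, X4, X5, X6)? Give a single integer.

2

Exponent matrix [I,Θ,T] × [X1,X2,X3,X4,X5,X6]:
  I: [-1  0 -1  1  1  1]
  Θ: [ 0  1  0 -1  0  0]
  T: [-1  1 -1  0  1  1]
RREF → pivots at {X1,X2} ⇒ r = 2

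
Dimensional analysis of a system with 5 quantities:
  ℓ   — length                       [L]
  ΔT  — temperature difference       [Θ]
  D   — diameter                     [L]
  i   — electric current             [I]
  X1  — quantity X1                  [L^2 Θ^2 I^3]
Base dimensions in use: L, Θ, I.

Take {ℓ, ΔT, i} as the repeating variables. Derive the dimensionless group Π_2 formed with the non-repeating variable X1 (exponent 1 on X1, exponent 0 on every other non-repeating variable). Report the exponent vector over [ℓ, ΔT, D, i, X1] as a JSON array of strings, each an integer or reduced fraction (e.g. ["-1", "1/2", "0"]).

["-2", "-2", "0", "-3", "1"]

Write exponents as rows L,Θ,I / cols ℓ,ΔT,D,i,X1:
  L: [ 1  0  1  0  2]
  Θ: [ 0  1  0  0  2]
  I: [ 0  0  0  1  3]
Echelon form has 3 nonzero rows (pivots: ℓ,ΔT,i)
Repeat: ℓ,ΔT,i; free: D,X1
RREF:
  r0: [   1    0    1    0    2]
  r1: [   0    1    0    0    2]
  r2: [   0    0    0    1    3]
Fix exponent of X1 at 1, D at 0; solve each RREF row for its pivot's exponent:
  r0: exp(ℓ) + (2)·1 = 0 ⇒ exp(ℓ) = -2
  r1: exp(ΔT) + (2)·1 = 0 ⇒ exp(ΔT) = -2
  r2: exp(i) + (3)·1 = 0 ⇒ exp(i) = -3
Π_2 = ℓ^-2 · ΔT^-2 · i^-3 · X1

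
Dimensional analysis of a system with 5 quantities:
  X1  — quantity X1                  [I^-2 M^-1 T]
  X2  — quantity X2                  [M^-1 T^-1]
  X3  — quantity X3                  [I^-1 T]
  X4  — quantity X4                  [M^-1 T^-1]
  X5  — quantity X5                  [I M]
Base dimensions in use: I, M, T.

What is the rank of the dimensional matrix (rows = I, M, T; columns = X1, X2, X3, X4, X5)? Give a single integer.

2

Exponent matrix [I,M,T] × [X1,X2,X3,X4,X5]:
  I: [-2  0 -1  0  1]
  M: [-1 -1  0 -1  1]
  T: [ 1 -1  1 -1  0]
Row reduction gives pivot columns X1,X2; rank = 2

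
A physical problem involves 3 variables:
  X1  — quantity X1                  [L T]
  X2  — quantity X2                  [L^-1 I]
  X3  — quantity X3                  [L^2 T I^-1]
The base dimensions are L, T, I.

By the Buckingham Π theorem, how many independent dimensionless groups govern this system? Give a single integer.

1

Write exponents as rows L,T,I / cols X1,X2,X3:
  L: [ 1 -1  2]
  T: [ 1  0  1]
  I: [ 0  1 -1]
Row reduction gives pivot columns X1,X2; rank = 2
n=3, r=2 ⇒ 1 dimensionless group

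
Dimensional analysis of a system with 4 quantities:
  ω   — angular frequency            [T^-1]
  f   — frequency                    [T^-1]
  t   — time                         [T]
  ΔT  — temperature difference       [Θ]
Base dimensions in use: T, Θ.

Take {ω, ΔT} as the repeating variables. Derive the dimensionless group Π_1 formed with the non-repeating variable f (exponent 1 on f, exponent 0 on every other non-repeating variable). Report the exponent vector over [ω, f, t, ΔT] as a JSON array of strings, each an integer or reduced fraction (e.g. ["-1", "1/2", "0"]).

["-1", "1", "0", "0"]

Dimensional matrix (T×Θ by ω×f×t×ΔT):
  T: [-1 -1  1  0]
  Θ: [ 0  0  0  1]
Echelon form has 2 nonzero rows (pivots: ω,ΔT)
Repeat: ω,ΔT; free: f,t
RREF:
  r0: [   1    1   -1    0]
  r1: [   0    0    0    1]
Fix exponent of f at 1, t at 0; solve each RREF row for its pivot's exponent:
  r0: exp(ω) + (1)·1 = 0 ⇒ exp(ω) = -1
  r1: exp(ΔT) + (0)·1 = 0 ⇒ exp(ΔT) = 0
Π_1 = ω^-1 · f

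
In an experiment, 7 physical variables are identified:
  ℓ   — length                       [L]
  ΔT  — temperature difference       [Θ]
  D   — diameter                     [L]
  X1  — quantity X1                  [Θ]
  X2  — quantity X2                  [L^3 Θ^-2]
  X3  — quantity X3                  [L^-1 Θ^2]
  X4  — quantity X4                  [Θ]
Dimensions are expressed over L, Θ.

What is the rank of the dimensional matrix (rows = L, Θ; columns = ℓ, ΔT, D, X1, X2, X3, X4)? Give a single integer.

Write exponents as rows L,Θ / cols ℓ,ΔT,D,X1,X2,X3,X4:
  L: [ 1  0  1  0  3 -1  0]
  Θ: [ 0  1  0  1 -2  2  1]
RREF → pivots at {ℓ,ΔT} ⇒ r = 2

2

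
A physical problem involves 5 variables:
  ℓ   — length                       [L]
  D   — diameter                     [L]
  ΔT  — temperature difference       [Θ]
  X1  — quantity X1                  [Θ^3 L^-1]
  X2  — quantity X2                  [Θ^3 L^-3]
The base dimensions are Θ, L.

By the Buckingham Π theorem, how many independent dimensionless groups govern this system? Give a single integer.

3

Exponent matrix [Θ,L] × [ℓ,D,ΔT,X1,X2]:
  Θ: [ 0  0  1  3  3]
  L: [ 1  1  0 -1 -3]
RREF → pivots at {ℓ,ΔT} ⇒ r = 2
5 vars − rank 2 = 3 Π groups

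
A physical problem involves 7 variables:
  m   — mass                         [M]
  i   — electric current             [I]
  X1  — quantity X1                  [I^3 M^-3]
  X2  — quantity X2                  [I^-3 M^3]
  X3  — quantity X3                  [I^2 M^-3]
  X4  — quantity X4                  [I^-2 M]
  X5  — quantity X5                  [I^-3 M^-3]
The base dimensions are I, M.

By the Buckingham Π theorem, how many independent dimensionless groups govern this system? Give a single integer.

5

Dimensional matrix (I×M by m×i×X1×X2×X3×X4×X5):
  I: [ 0  1  3 -3  2 -2 -3]
  M: [ 1  0 -3  3 -3  1 -3]
Echelon form has 2 nonzero rows (pivots: m,i)
n=7, r=2 ⇒ 5 dimensionless groups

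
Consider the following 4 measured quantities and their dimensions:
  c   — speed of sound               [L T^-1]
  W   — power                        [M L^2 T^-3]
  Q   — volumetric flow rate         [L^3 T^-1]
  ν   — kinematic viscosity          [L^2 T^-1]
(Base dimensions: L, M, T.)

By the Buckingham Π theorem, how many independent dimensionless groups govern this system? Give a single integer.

Exponent matrix [L,M,T] × [c,W,Q,ν]:
  L: [ 1  2  3  2]
  M: [ 0  1  0  0]
  T: [-1 -3 -1 -1]
Row reduction gives pivot columns c,W,Q; rank = 3
Π count = n − r = 4 − 3 = 1

1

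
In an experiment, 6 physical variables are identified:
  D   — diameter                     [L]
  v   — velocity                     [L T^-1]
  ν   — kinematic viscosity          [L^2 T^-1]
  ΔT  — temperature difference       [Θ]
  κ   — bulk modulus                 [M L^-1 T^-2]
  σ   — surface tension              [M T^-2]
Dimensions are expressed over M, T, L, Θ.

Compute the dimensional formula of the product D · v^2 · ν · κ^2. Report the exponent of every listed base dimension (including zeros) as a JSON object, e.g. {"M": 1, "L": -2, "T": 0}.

{"M": 2, "T": -7, "L": 3, "Θ": 0}

Write exponents as rows M,T,L,Θ / cols D,v,ν,ΔT,κ,σ:
  M: [ 0  0  0  0  1  1]
  T: [ 0 -1 -1  0 -2 -2]
  L: [ 1  1  2  0 -1  0]
  Θ: [ 0  0  0  1  0  0]
  [M]: (1)·0+(2)·0+(1)·0+(2)·1 = 2
  [T]: (1)·0+(2)·-1+(1)·-1+(2)·-2 = -7
  [L]: (1)·1+(2)·1+(1)·2+(2)·-1 = 3
  [Θ]: (1)·0+(2)·0+(1)·0+(2)·0 = 0
⇒ M^2 T^-7 L^3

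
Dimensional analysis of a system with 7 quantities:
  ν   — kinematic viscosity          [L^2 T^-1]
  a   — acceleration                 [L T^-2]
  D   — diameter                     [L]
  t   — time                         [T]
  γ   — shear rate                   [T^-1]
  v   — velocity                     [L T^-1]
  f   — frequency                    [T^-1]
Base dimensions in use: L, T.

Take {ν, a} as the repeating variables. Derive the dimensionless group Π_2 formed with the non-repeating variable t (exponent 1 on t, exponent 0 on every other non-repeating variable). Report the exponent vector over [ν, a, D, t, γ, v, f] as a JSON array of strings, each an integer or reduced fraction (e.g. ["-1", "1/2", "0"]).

Write exponents as rows L,T / cols ν,a,D,t,γ,v,f:
  L: [ 2  1  1  0  0  1  0]
  T: [-1 -2  0  1 -1 -1 -1]
RREF → pivots at {ν,a} ⇒ r = 2
Repeat: ν,a; free: D,t,γ,v,f
RREF:
  r0: [   1    0  2/3  1/3 -1/3  1/3 -1/3]
  r1: [   0    1 -1/3 -2/3  2/3  1/3  2/3]
Fix exponent of t at 1, D at 0, γ at 0, v at 0, f at 0; solve each RREF row for its pivot's exponent:
  r0: exp(ν) + (1/3)·1 = 0 ⇒ exp(ν) = -1/3
  r1: exp(a) + (-2/3)·1 = 0 ⇒ exp(a) = 2/3
Π_2 = ν^(-1/3) · a^(2/3) · t

["-1/3", "2/3", "0", "1", "0", "0", "0"]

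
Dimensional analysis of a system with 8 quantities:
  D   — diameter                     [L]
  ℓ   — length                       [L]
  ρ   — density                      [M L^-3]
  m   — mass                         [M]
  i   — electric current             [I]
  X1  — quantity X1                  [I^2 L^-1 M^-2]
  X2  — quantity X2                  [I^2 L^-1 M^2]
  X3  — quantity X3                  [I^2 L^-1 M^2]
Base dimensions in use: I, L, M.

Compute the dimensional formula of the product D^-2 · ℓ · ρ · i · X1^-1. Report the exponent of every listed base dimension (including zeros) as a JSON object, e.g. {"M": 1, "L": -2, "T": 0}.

{"I": -1, "L": -3, "M": 3}

Write exponents as rows I,L,M / cols D,ℓ,ρ,m,i,X1,X2,X3:
  I: [ 0  0  0  0  1  2  2  2]
  L: [ 1  1 -3  0  0 -1 -1 -1]
  M: [ 0  0  1  1  0 -2  2  2]
  [I]: (-2)·0+(1)·0+(1)·0+(1)·1+(-1)·2 = -1
  [L]: (-2)·1+(1)·1+(1)·-3+(1)·0+(-1)·-1 = -3
  [M]: (-2)·0+(1)·0+(1)·1+(1)·0+(-1)·-2 = 3
⇒ I^-1 L^-3 M^3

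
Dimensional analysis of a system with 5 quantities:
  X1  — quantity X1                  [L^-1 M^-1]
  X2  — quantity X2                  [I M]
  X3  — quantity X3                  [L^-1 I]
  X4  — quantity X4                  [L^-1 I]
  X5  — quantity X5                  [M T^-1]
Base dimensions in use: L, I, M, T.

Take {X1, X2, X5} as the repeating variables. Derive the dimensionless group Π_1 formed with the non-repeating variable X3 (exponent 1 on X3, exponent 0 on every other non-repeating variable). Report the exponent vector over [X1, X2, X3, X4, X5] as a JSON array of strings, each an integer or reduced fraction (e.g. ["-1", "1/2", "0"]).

Write exponents as rows L,I,M,T / cols X1,X2,X3,X4,X5:
  L: [-1  0 -1 -1  0]
  I: [ 0  1  1  1  0]
  M: [-1  1  0  0  1]
  T: [ 0  0  0  0 -1]
Row reduction gives pivot columns X1,X2,X5; rank = 3
Pivot set = {X1,X2,X5}, free = {X3,X4}
RREF:
  r0: [   1    0    1    1    0]
  r1: [   0    1    1    1    0]
  r2: [   0    0    0    0    1]
  r3: [   0    0    0    0    0]
Fix exponent of X3 at 1, X4 at 0; solve each RREF row for its pivot's exponent:
  r0: exp(X1) + (1)·1 = 0 ⇒ exp(X1) = -1
  r1: exp(X2) + (1)·1 = 0 ⇒ exp(X2) = -1
  r2: exp(X5) + (0)·1 = 0 ⇒ exp(X5) = 0
Π_1 = X1^-1 · X2^-1 · X3

["-1", "-1", "1", "0", "0"]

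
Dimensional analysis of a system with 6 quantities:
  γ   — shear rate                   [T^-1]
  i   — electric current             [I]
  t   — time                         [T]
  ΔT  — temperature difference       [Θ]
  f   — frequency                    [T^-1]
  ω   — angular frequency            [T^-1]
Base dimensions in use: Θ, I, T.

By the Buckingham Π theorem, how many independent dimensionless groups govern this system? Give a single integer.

Dimensional matrix (Θ×I×T by γ×i×t×ΔT×f×ω):
  Θ: [ 0  0  0  1  0  0]
  I: [ 0  1  0  0  0  0]
  T: [-1  0  1  0 -1 -1]
Row reduction gives pivot columns γ,i,ΔT; rank = 3
6 vars − rank 3 = 3 Π groups

3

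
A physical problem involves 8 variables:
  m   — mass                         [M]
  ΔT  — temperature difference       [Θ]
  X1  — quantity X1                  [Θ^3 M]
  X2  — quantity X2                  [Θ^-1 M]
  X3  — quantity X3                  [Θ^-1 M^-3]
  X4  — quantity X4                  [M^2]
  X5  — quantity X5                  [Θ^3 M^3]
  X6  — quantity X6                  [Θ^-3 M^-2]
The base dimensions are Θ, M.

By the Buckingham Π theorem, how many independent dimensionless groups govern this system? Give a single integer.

6

Write exponents as rows Θ,M / cols m,ΔT,X1,X2,X3,X4,X5,X6:
  Θ: [ 0  1  3 -1 -1  0  3 -3]
  M: [ 1  0  1  1 -3  2  3 -2]
RREF → pivots at {m,ΔT} ⇒ r = 2
n=8, r=2 ⇒ 6 dimensionless groups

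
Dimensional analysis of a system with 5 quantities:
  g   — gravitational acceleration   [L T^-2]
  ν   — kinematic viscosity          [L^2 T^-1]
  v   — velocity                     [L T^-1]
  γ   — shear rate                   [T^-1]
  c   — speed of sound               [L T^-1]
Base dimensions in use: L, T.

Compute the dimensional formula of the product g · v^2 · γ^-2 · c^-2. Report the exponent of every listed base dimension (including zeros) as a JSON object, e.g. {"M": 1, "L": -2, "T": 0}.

Write exponents as rows L,T / cols g,ν,v,γ,c:
  L: [ 1  2  1  0  1]
  T: [-2 -1 -1 -1 -1]
  [L]: (1)·1+(2)·1+(-2)·0+(-2)·1 = 1
  [T]: (1)·-2+(2)·-1+(-2)·-1+(-2)·-1 = 0
⇒ L

{"L": 1, "T": 0}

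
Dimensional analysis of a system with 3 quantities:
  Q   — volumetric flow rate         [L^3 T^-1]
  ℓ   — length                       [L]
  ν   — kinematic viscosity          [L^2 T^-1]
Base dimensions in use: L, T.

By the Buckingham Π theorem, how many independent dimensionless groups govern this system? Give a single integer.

1

Write exponents as rows L,T / cols Q,ℓ,ν:
  L: [ 3  1  2]
  T: [-1  0 -1]
Row reduction gives pivot columns Q,ℓ; rank = 2
3 vars − rank 2 = 1 Π group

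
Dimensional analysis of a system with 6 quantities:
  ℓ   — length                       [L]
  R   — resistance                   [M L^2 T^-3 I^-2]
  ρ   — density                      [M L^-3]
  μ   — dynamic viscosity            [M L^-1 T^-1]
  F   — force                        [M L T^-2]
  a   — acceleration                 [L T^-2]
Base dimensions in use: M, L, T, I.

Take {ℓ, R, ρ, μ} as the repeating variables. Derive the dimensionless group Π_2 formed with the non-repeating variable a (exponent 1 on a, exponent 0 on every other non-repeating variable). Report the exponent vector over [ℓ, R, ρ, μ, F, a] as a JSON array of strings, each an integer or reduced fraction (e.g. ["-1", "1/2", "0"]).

["3", "0", "2", "-2", "0", "1"]

Write exponents as rows M,L,T,I / cols ℓ,R,ρ,μ,F,a:
  M: [ 0  1  1  1  1  0]
  L: [ 1  2 -3 -1  1  1]
  T: [ 0 -3  0 -1 -2 -2]
  I: [ 0 -2  0  0  0  0]
RREF → pivots at {ℓ,R,ρ,μ} ⇒ r = 4
Pivot set = {ℓ,R,ρ,μ}, free = {F,a}
RREF:
  r0: [   1    0    0    0    0   -3]
  r1: [   0    1    0    0    0    0]
  r2: [   0    0    1    0   -1   -2]
  r3: [   0    0    0    1    2    2]
Fix exponent of a at 1, F at 0; solve each RREF row for its pivot's exponent:
  r0: exp(ℓ) + (-3)·1 = 0 ⇒ exp(ℓ) = 3
  r1: exp(R) + (0)·1 = 0 ⇒ exp(R) = 0
  r2: exp(ρ) + (-2)·1 = 0 ⇒ exp(ρ) = 2
  r3: exp(μ) + (2)·1 = 0 ⇒ exp(μ) = -2
Π_2 = ℓ^3 · ρ^2 · μ^-2 · a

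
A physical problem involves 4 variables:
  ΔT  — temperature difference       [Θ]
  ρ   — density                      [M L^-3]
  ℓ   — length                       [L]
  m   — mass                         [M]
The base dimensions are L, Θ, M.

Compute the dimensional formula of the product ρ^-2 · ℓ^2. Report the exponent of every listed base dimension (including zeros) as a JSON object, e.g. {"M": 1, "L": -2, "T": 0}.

{"L": 8, "Θ": 0, "M": -2}

Write exponents as rows L,Θ,M / cols ΔT,ρ,ℓ,m:
  L: [ 0 -3  1  0]
  Θ: [ 1  0  0  0]
  M: [ 0  1  0  1]
  [L]: (-2)·-3+(2)·1 = 8
  [Θ]: (-2)·0+(2)·0 = 0
  [M]: (-2)·1+(2)·0 = -2
⇒ L^8 M^-2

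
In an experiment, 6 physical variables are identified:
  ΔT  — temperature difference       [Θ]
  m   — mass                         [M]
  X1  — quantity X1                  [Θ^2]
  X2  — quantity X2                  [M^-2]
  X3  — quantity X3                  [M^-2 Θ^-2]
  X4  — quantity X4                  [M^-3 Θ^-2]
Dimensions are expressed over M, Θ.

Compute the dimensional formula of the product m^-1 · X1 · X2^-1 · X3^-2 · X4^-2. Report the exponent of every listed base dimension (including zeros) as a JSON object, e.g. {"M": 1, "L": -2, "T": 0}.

Dimensional matrix (M×Θ by ΔT×m×X1×X2×X3×X4):
  M: [ 0  1  0 -2 -2 -3]
  Θ: [ 1  0  2  0 -2 -2]
  [M]: (-1)·1+(1)·0+(-1)·-2+(-2)·-2+(-2)·-3 = 11
  [Θ]: (-1)·0+(1)·2+(-1)·0+(-2)·-2+(-2)·-2 = 10
⇒ M^11 Θ^10

{"M": 11, "Θ": 10}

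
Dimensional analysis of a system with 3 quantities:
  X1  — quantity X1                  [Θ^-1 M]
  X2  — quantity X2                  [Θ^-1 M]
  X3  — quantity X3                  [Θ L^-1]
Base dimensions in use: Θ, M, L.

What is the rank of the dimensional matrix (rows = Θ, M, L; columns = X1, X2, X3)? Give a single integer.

2

Write exponents as rows Θ,M,L / cols X1,X2,X3:
  Θ: [-1 -1  1]
  M: [ 1  1  0]
  L: [ 0  0 -1]
Echelon form has 2 nonzero rows (pivots: X1,X3)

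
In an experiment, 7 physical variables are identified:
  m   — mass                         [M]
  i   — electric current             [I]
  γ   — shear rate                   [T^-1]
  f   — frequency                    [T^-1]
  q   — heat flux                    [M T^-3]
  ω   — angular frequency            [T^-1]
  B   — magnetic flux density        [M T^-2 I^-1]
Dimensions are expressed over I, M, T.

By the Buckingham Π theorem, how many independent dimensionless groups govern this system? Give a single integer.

Dimensional matrix (I×M×T by m×i×γ×f×q×ω×B):
  I: [ 0  1  0  0  0  0 -1]
  M: [ 1  0  0  0  1  0  1]
  T: [ 0  0 -1 -1 -3 -1 -2]
Row reduction gives pivot columns m,i,γ; rank = 3
7 vars − rank 3 = 4 Π groups

4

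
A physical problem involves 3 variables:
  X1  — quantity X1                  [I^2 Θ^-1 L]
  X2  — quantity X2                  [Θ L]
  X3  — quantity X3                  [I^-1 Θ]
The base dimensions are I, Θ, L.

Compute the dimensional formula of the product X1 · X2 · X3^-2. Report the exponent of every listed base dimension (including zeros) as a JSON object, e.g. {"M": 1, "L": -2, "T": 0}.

{"I": 4, "Θ": -2, "L": 2}

Exponent matrix [I,Θ,L] × [X1,X2,X3]:
  I: [ 2  0 -1]
  Θ: [-1  1  1]
  L: [ 1  1  0]
  [I]: (1)·2+(1)·0+(-2)·-1 = 4
  [Θ]: (1)·-1+(1)·1+(-2)·1 = -2
  [L]: (1)·1+(1)·1+(-2)·0 = 2
⇒ I^4 Θ^-2 L^2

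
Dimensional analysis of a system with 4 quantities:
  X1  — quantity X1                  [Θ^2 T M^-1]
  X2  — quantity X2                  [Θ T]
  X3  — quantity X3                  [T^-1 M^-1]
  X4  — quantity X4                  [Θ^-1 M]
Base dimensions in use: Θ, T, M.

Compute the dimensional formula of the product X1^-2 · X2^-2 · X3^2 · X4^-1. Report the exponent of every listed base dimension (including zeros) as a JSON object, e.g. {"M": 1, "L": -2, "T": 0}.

Dimensional matrix (Θ×T×M by X1×X2×X3×X4):
  Θ: [ 2  1  0 -1]
  T: [ 1  1 -1  0]
  M: [-1  0 -1  1]
  [Θ]: (-2)·2+(-2)·1+(2)·0+(-1)·-1 = -5
  [T]: (-2)·1+(-2)·1+(2)·-1+(-1)·0 = -6
  [M]: (-2)·-1+(-2)·0+(2)·-1+(-1)·1 = -1
⇒ Θ^-5 T^-6 M^-1

{"Θ": -5, "T": -6, "M": -1}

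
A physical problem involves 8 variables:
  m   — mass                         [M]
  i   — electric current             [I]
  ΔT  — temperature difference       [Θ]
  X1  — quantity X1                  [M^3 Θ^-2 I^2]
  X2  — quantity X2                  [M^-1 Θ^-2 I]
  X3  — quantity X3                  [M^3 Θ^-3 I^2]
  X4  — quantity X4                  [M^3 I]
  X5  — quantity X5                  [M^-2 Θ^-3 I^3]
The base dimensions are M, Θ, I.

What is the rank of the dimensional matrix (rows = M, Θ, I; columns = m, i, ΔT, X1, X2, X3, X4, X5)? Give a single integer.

Exponent matrix [M,Θ,I] × [m,i,ΔT,X1,X2,X3,X4,X5]:
  M: [ 1  0  0  3 -1  3  3 -2]
  Θ: [ 0  0  1 -2 -2 -3  0 -3]
  I: [ 0  1  0  2  1  2  1  3]
RREF → pivots at {m,i,ΔT} ⇒ r = 3

3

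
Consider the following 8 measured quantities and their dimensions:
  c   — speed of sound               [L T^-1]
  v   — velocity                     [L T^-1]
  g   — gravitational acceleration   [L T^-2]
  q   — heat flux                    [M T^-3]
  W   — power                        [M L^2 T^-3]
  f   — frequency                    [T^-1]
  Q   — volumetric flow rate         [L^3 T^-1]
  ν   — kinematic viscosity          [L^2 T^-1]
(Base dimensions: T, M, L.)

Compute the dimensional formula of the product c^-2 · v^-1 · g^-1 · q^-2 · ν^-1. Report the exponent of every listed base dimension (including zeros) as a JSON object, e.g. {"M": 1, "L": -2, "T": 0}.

{"T": 12, "M": -2, "L": -6}

Write exponents as rows T,M,L / cols c,v,g,q,W,f,Q,ν:
  T: [-1 -1 -2 -3 -3 -1 -1 -1]
  M: [ 0  0  0  1  1  0  0  0]
  L: [ 1  1  1  0  2  0  3  2]
  [T]: (-2)·-1+(-1)·-1+(-1)·-2+(-2)·-3+(-1)·-1 = 12
  [M]: (-2)·0+(-1)·0+(-1)·0+(-2)·1+(-1)·0 = -2
  [L]: (-2)·1+(-1)·1+(-1)·1+(-2)·0+(-1)·2 = -6
⇒ T^12 M^-2 L^-6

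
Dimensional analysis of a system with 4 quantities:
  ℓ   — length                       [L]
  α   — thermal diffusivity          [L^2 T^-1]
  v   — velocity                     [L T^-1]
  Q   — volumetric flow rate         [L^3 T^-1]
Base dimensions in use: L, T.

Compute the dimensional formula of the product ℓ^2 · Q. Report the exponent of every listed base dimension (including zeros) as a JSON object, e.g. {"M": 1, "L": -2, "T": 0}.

{"L": 5, "T": -1}

Exponent matrix [L,T] × [ℓ,α,v,Q]:
  L: [ 1  2  1  3]
  T: [ 0 -1 -1 -1]
  [L]: (2)·1+(1)·3 = 5
  [T]: (2)·0+(1)·-1 = -1
⇒ L^5 T^-1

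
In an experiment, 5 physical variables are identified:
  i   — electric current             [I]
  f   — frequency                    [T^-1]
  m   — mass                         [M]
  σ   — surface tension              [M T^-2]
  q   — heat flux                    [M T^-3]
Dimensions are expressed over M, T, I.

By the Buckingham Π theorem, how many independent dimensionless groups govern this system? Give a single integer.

2

Dimensional matrix (M×T×I by i×f×m×σ×q):
  M: [ 0  0  1  1  1]
  T: [ 0 -1  0 -2 -3]
  I: [ 1  0  0  0  0]
Echelon form has 3 nonzero rows (pivots: i,f,m)
Π count = n − r = 5 − 3 = 2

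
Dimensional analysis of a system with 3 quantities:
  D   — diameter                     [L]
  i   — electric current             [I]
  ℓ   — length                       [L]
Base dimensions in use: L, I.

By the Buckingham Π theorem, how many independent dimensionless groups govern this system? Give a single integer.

1

Dimensional matrix (L×I by D×i×ℓ):
  L: [ 1  0  1]
  I: [ 0  1  0]
RREF → pivots at {D,i} ⇒ r = 2
3 vars − rank 2 = 1 Π group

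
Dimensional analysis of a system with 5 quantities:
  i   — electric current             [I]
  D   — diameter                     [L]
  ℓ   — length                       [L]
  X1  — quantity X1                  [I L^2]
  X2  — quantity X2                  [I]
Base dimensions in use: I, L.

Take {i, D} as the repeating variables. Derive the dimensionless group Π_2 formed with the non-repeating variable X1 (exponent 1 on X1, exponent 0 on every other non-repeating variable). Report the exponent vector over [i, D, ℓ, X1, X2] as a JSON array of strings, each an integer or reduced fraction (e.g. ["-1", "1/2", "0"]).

Dimensional matrix (I×L by i×D×ℓ×X1×X2):
  I: [ 1  0  0  1  1]
  L: [ 0  1  1  2  0]
Row reduction gives pivot columns i,D; rank = 2
Repeat: i,D; free: ℓ,X1,X2
RREF:
  r0: [   1    0    0    1    1]
  r1: [   0    1    1    2    0]
Fix exponent of X1 at 1, ℓ at 0, X2 at 0; solve each RREF row for its pivot's exponent:
  r0: exp(i) + (1)·1 = 0 ⇒ exp(i) = -1
  r1: exp(D) + (2)·1 = 0 ⇒ exp(D) = -2
Π_2 = i^-1 · D^-2 · X1

["-1", "-2", "0", "1", "0"]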